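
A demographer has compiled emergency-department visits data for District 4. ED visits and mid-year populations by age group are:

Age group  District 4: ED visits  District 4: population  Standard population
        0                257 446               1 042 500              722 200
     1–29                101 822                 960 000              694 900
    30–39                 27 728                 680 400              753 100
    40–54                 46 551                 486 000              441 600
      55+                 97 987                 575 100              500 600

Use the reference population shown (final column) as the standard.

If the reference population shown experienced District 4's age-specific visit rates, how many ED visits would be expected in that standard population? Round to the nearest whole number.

Age-specific rates per 1 000 for District 4: 246.951, 106.065, 40.752, 95.784, 170.383.
Expected ED visits = Σ (standard pop × age-specific rate ÷ 1 000)
= 722 200×246.951/1 000 + 694 900×106.065/1 000 + 753 100×40.752/1 000 + 441 600×95.784/1 000 + 500 600×170.383/1 000
= 178347.72 + 73704.28 + 30690.71 + 42298.19 + 85293.50 = 410334.40.

410334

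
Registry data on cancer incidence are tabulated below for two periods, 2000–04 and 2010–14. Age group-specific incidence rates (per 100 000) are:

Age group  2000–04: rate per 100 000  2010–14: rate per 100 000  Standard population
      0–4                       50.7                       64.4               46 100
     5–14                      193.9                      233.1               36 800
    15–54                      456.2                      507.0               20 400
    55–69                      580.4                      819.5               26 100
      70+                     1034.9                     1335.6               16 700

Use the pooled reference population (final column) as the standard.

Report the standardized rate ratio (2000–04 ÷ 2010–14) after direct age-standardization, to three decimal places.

Standard total = 146 100; weights = 0.3155, 0.2519, 0.1396, 0.1786, 0.1143.
2000–04: 0.3155×50.7 + 0.2519×193.9 + 0.1396×456.2 + 0.1786×580.4 + 0.1143×1034.9 = 350.5170 per 100 000.
2010–14: 0.3155×64.4 + 0.2519×233.1 + 0.1396×507.0 + 0.1786×819.5 + 0.1143×1335.6 = 448.8925 per 100 000.
Ratio = 350.5170 ÷ 448.8925 = 0.78085.

0.781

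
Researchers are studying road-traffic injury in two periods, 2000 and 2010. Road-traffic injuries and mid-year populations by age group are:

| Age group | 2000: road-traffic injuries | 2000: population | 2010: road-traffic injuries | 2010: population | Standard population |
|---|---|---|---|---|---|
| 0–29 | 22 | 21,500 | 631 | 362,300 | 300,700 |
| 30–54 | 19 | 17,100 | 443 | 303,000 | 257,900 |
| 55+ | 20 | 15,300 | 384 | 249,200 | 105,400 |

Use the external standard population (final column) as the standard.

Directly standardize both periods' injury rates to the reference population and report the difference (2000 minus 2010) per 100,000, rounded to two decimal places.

Age-specific rates per 100,000 for 2000: 102.33, 111.11, 130.72.
For 2010: 174.17, 146.20, 154.09.
Standard total = 664,000; weights = 0.4529, 0.3884, 0.1587.
2000: 0.4529×102.33 + 0.3884×111.11 + 0.1587×130.72 = 110.2449 per 100,000.
2010: 0.4529×174.17 + 0.3884×146.20 + 0.1587×154.09 = 160.1190 per 100,000.
Difference = 110.2449 − 160.1190 = -49.8741.

-49.87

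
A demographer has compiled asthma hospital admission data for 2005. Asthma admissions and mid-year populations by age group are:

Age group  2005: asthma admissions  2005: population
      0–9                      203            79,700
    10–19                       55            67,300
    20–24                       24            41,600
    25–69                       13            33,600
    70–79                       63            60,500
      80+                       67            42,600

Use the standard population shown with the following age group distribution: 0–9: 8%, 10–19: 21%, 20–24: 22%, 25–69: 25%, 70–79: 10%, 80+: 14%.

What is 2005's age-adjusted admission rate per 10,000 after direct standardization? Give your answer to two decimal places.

Age-specific rates per 10,000 for 2005: 25.47, 8.17, 5.77, 3.87, 10.41, 15.73.
Standard weights: 0.08, 0.21, 0.22, 0.25, 0.10, 0.14.
Standardized rate: 0.0800×25.47 + 0.2100×8.17 + 0.2200×5.77 + 0.2500×3.87 + 0.1000×10.41 + 0.1400×15.73 = 9.2335 per 10,000.

9.23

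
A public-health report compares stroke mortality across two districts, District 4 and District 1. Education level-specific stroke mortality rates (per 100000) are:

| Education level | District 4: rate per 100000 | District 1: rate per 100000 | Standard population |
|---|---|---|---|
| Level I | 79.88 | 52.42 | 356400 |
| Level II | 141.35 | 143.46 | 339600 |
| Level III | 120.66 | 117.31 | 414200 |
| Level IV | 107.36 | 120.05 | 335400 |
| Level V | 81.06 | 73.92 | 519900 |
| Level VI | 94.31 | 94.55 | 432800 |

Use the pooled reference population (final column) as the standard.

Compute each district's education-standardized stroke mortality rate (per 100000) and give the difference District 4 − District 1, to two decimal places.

Standard total = 2398300; weights = 0.1486, 0.1416, 0.1727, 0.1398, 0.2168, 0.1805.
District 4: 0.1486×79.88 + 0.1416×141.35 + 0.1727×120.66 + 0.1398×107.36 + 0.2168×81.06 + 0.1805×94.31 = 102.3300 per 100000.
District 1: 0.1486×52.42 + 0.1416×143.46 + 0.1727×117.31 + 0.1398×120.05 + 0.2168×73.92 + 0.1805×94.55 = 98.2397 per 100000.
Difference = 102.3300 − 98.2397 = 4.0903.

4.09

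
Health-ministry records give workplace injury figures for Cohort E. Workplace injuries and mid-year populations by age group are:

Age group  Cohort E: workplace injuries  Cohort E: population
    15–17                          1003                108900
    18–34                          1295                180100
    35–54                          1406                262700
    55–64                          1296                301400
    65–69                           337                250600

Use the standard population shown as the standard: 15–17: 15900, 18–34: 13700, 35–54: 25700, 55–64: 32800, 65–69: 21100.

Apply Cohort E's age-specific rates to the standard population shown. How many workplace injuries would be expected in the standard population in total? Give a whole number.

Age-specific rates per 10000 for Cohort E: 92.10, 71.90, 53.52, 43.00, 13.45.
Expected workplace injuries = Σ (standard pop × age-specific rate ÷ 10000)
= 15900×92.10/10000 + 13700×71.90/10000 + 25700×53.52/10000 + 32800×43.00/10000 + 21100×13.45/10000
= 146.44 + 98.51 + 137.55 + 141.04 + 28.37 = 551.91.

552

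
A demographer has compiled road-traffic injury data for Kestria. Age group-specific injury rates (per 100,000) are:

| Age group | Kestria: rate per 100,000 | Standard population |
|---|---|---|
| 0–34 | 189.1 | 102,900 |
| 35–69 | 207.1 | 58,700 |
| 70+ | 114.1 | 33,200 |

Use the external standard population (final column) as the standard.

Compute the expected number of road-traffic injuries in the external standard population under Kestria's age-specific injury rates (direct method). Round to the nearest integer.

354

Expected road-traffic injuries = Σ (standard pop × age-specific rate ÷ 100,000)
= 102,900×189.1/100,000 + 58,700×207.1/100,000 + 33,200×114.1/100,000
= 194.58 + 121.57 + 37.88 = 354.03.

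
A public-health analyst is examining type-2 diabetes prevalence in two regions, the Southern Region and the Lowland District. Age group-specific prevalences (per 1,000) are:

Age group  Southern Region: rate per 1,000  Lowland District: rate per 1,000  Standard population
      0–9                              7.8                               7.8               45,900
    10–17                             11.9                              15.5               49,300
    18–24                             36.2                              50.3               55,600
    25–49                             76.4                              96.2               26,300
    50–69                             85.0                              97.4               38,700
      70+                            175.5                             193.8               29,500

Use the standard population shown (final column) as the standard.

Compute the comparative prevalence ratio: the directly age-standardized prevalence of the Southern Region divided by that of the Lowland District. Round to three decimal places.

Standard total = 245,300; weights = 0.1871, 0.2010, 0.2267, 0.1072, 0.1578, 0.1203.
The Southern Region: 0.1871×7.8 + 0.2010×11.9 + 0.2267×36.2 + 0.1072×76.4 + 0.1578×85.0 + 0.1203×175.5 = 54.7635 per 1,000.
The Lowland District: 0.1871×7.8 + 0.2010×15.5 + 0.2267×50.3 + 0.1072×96.2 + 0.1578×97.4 + 0.1203×193.8 = 64.9629 per 1,000.
Ratio = 54.7635 ÷ 64.9629 = 0.84300.

0.843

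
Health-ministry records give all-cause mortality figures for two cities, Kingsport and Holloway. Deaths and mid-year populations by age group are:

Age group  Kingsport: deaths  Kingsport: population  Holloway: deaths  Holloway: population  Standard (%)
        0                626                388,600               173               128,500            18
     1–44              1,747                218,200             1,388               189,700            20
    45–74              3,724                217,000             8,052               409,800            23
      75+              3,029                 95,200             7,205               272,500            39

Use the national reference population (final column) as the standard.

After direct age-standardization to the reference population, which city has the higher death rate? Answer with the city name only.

Kingsport

Age-specific rates per 100,000 for Kingsport: 161.09, 800.64, 1716.13, 3181.72.
For Holloway: 134.63, 731.68, 1964.86, 2644.04.
Standard weights: 0.18, 0.20, 0.23, 0.39.
Kingsport: 0.1800×161.09 + 0.2000×800.64 + 0.2300×1716.13 + 0.3900×3181.72 = 1824.7062 per 100,000.
Holloway: 0.1800×134.63 + 0.2000×731.68 + 0.2300×1964.86 + 0.3900×2644.04 = 1653.6621 per 100,000.
The crude rates (993.04 vs 1680.96) would put Holloway higher, but that reflects its age composition; once standardized to a common age structure, Kingsport has the higher underlying rate.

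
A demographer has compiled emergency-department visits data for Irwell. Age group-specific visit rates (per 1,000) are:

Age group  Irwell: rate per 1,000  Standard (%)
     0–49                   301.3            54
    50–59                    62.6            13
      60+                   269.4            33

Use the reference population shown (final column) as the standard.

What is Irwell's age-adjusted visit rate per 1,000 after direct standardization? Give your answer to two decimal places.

259.74

Standard weights: 0.54, 0.13, 0.33.
Standardized rate: 0.5400×301.3 + 0.1300×62.6 + 0.3300×269.4 = 259.7420 per 1,000.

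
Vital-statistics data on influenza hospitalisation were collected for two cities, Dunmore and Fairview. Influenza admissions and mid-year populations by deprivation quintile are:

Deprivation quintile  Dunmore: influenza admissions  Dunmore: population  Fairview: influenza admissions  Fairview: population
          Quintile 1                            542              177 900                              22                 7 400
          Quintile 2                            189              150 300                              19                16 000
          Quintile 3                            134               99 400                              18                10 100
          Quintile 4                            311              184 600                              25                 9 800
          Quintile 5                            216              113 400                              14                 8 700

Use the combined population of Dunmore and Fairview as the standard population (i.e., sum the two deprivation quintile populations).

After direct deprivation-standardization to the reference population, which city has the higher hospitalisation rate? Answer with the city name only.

Fairview

Deprivation-specific rates per 100 000 for Dunmore: 304.67, 125.75, 134.81, 168.47, 190.48.
For Fairview: 297.30, 118.75, 178.22, 255.10, 160.92.
Combined standard total = 777 600; weights = 0.2383, 0.2139, 0.1408, 0.2500, 0.1570.
Dunmore: 0.2383×304.67 + 0.2139×125.75 + 0.1408×134.81 + 0.2500×168.47 + 0.1570×190.48 = 190.5044 per 100 000.
Fairview: 0.2383×297.30 + 0.2139×118.75 + 0.1408×178.22 + 0.2500×255.10 + 0.1570×160.92 = 210.3810 per 100 000.
The crude rates (191.84 vs 188.46) would put Dunmore higher, but that reflects its deprivation composition; once standardized to a common deprivation structure, Fairview has the higher underlying rate.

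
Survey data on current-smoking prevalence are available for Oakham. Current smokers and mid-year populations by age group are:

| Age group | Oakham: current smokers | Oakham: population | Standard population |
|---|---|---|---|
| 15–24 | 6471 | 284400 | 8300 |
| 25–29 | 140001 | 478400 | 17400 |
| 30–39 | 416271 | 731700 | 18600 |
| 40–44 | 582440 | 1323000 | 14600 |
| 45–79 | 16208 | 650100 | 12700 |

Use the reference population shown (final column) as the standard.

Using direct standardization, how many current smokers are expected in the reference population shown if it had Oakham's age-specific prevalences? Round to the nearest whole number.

Age-specific rates per 1000 for Oakham: 22.753, 292.644, 568.909, 440.242, 24.932.
Expected current smokers = Σ (standard pop × age-specific rate ÷ 1000)
= 8300×22.753/1000 + 17400×292.644/1000 + 18600×568.909/1000 + 14600×440.242/1000 + 12700×24.932/1000
= 188.85 + 5092.01 + 10581.71 + 6427.53 + 316.63 = 22606.74.

22607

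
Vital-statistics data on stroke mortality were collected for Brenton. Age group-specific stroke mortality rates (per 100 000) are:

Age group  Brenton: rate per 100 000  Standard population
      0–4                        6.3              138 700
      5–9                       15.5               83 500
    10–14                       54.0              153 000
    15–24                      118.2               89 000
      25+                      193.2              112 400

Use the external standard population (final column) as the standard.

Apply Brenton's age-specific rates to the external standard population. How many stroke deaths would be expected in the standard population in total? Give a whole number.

427

Expected stroke deaths = Σ (standard pop × age-specific rate ÷ 100 000)
= 138 700×6.3/100 000 + 83 500×15.5/100 000 + 153 000×54.0/100 000 + 89 000×118.2/100 000 + 112 400×193.2/100 000
= 8.74 + 12.94 + 82.62 + 105.20 + 217.16 = 426.66.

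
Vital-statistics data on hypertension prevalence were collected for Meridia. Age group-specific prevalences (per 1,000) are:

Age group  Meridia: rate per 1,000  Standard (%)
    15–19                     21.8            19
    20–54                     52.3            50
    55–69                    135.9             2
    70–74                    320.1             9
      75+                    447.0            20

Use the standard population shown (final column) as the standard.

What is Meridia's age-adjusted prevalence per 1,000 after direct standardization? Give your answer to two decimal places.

Standard weights: 0.19, 0.50, 0.02, 0.09, 0.20.
Standardized rate: 0.1900×21.8 + 0.5000×52.3 + 0.0200×135.9 + 0.0900×320.1 + 0.2000×447.0 = 151.2190 per 1,000.

151.22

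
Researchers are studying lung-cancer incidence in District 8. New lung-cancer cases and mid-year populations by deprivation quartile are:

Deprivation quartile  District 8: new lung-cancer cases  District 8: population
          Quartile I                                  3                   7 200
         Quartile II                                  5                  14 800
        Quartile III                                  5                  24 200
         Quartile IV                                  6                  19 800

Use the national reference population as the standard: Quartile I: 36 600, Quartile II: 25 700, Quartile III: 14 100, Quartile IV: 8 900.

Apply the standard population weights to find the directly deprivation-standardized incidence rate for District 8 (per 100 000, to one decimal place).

34.6

Deprivation-specific rates per 100 000 for District 8: 41.67, 33.78, 20.66, 30.30.
Standard total = 85 300; weights = 0.4291, 0.3013, 0.1653, 0.1043.
Standardized rate: 0.4291×41.67 + 0.3013×33.78 + 0.1653×20.66 + 0.1043×30.30 = 34.6338 per 100 000.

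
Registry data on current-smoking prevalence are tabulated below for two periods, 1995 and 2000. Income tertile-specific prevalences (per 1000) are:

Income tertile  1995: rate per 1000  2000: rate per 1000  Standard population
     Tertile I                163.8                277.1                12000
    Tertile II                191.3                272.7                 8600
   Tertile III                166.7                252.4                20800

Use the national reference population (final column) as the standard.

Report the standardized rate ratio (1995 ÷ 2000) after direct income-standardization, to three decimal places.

0.648

Standard total = 41400; weights = 0.2899, 0.2077, 0.5024.
1995: 0.2899×163.8 + 0.2077×191.3 + 0.5024×166.7 = 170.9696 per 1000.
2000: 0.2899×277.1 + 0.2077×272.7 + 0.5024×252.4 = 263.7763 per 1000.
Ratio = 170.9696 ÷ 263.7763 = 0.64816.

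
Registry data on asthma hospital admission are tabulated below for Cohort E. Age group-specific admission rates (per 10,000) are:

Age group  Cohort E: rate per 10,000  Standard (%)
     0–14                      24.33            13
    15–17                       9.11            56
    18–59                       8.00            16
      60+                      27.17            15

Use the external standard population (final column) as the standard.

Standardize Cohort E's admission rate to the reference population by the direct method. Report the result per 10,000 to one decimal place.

13.6

Standard weights: 0.13, 0.56, 0.16, 0.15.
Standardized rate: 0.1300×24.33 + 0.5600×9.11 + 0.1600×8.00 + 0.1500×27.17 = 13.6200 per 10,000.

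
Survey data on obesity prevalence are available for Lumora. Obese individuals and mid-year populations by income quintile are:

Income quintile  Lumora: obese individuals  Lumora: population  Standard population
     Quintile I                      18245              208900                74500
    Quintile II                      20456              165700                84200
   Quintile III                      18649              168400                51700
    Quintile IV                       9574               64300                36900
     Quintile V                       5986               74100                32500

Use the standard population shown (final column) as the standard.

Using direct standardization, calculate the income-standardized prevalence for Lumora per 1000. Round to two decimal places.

109.89

Income-specific rates per 1000 for Lumora: 87.338, 123.452, 110.742, 148.896, 80.783.
Standard total = 279800; weights = 0.2663, 0.3009, 0.1848, 0.1319, 0.1162.
Standardized rate: 0.2663×87.338 + 0.3009×123.452 + 0.1848×110.742 + 0.1319×148.896 + 0.1162×80.783 = 109.8872 per 1000.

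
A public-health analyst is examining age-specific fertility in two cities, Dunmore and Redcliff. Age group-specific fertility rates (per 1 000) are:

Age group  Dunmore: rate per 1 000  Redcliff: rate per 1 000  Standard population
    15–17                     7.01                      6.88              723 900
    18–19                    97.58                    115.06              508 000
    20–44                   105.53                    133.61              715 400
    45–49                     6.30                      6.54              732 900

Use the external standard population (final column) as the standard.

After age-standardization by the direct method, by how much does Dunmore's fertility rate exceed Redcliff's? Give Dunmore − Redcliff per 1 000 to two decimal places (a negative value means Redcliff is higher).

-10.84

Standard total = 2 680 200; weights = 0.2701, 0.1895, 0.2669, 0.2734.
Dunmore: 0.2701×7.01 + 0.1895×97.58 + 0.2669×105.53 + 0.2734×6.30 = 50.2793 per 1 000.
Redcliff: 0.2701×6.88 + 0.1895×115.06 + 0.2669×133.61 + 0.2734×6.54 = 61.1181 per 1 000.
Difference = 50.2793 − 61.1181 = -10.8388.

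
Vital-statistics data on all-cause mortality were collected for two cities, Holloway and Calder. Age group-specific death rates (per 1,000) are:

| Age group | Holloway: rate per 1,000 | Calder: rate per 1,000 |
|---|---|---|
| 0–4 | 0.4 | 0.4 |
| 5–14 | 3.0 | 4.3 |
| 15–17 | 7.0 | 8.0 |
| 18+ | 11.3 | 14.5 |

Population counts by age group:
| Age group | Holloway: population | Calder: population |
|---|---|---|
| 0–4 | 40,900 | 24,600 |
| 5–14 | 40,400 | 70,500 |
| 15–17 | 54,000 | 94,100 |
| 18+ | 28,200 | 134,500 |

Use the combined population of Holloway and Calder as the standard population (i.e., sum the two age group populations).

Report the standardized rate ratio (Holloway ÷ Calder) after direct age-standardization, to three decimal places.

Combined standard total = 487,200; weights = 0.1344, 0.2276, 0.3040, 0.3339.
Holloway: 0.1344×0.4 + 0.2276×3.0 + 0.3040×7.0 + 0.3339×11.3 = 6.6382 per 1,000.
Calder: 0.1344×0.4 + 0.2276×4.3 + 0.3040×8.0 + 0.3339×14.5 = 8.3067 per 1,000.
Ratio = 6.6382 ÷ 8.3067 = 0.79913.

0.799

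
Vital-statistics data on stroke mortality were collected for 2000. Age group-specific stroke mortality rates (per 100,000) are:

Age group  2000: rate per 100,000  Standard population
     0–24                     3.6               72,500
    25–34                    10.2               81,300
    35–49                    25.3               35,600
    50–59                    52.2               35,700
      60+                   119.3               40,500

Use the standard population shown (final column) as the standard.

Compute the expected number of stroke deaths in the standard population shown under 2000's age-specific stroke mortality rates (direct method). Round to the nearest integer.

Expected stroke deaths = Σ (standard pop × age-specific rate ÷ 100,000)
= 72,500×3.6/100,000 + 81,300×10.2/100,000 + 35,600×25.3/100,000 + 35,700×52.2/100,000 + 40,500×119.3/100,000
= 2.61 + 8.29 + 9.01 + 18.64 + 48.32 = 86.86.

87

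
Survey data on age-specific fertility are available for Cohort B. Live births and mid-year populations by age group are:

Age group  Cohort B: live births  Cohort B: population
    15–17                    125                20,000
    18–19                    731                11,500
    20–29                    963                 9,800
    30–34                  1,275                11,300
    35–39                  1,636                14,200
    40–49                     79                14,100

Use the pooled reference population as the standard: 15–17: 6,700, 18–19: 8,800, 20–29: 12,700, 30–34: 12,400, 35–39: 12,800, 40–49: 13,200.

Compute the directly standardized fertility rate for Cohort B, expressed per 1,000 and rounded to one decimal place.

Age-specific rates per 1,000 for Cohort B: 6.250, 63.565, 98.265, 112.832, 115.211, 5.603.
Standard total = 66,600; weights = 0.1006, 0.1321, 0.1907, 0.1862, 0.1922, 0.1982.
Standardized rate: 0.1006×6.250 + 0.1321×63.565 + 0.1907×98.265 + 0.1862×112.832 + 0.1922×115.211 + 0.1982×5.603 = 72.0270 per 1,000.

72.0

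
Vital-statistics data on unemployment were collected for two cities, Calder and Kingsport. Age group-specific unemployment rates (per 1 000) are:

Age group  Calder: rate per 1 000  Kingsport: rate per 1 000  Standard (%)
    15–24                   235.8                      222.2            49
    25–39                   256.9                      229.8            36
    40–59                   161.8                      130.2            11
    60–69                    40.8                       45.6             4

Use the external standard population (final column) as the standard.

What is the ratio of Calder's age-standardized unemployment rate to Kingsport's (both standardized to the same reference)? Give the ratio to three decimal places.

Standard weights: 0.49, 0.36, 0.11, 0.04.
Calder: 0.4900×235.8 + 0.3600×256.9 + 0.1100×161.8 + 0.0400×40.8 = 227.4560 per 1 000.
Kingsport: 0.4900×222.2 + 0.3600×229.8 + 0.1100×130.2 + 0.0400×45.6 = 207.7520 per 1 000.
Ratio = 227.4560 ÷ 207.7520 = 1.09484.

1.095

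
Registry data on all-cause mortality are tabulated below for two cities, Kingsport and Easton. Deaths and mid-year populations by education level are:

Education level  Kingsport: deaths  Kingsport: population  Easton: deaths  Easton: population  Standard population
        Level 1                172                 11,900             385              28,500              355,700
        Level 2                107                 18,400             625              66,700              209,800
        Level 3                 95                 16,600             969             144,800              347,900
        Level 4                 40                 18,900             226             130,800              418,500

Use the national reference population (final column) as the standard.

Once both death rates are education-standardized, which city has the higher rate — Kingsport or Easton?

Easton

Education-specific rates per 1,000 for Kingsport: 14.454, 5.815, 5.723, 2.116.
For Easton: 13.509, 9.370, 6.692, 1.728.
Standard total = 1,331,900; weights = 0.2671, 0.1575, 0.2612, 0.3142.
Kingsport: 0.2671×14.454 + 0.1575×5.815 + 0.2612×5.723 + 0.3142×2.116 = 6.9359 per 1,000.
Easton: 0.2671×13.509 + 0.1575×9.370 + 0.2612×6.692 + 0.3142×1.728 = 7.3746 per 1,000.
The crude rates (6.29 vs 5.95) would put Kingsport higher, but that reflects its education composition; once standardized to a common education structure, Easton has the higher underlying rate.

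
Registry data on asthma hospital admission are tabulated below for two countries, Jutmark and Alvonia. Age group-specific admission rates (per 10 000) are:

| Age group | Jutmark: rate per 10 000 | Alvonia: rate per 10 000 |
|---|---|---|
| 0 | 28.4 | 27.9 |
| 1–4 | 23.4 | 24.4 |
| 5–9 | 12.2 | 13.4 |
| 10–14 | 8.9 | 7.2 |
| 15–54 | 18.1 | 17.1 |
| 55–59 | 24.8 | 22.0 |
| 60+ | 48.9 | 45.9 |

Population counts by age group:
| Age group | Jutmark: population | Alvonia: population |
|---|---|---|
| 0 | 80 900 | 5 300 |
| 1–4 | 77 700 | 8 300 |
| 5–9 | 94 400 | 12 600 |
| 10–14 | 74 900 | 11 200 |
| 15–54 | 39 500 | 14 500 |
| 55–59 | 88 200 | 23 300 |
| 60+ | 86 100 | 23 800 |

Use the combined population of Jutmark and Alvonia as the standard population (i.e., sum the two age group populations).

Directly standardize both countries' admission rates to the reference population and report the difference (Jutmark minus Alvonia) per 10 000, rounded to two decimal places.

Combined standard total = 640 700; weights = 0.1345, 0.1342, 0.1670, 0.1344, 0.0843, 0.1740, 0.1715.
Jutmark: 0.1345×28.4 + 0.1342×23.4 + 0.1670×12.2 + 0.1344×8.9 + 0.0843×18.1 + 0.1740×24.8 + 0.1715×48.9 = 24.4247 per 10 000.
Alvonia: 0.1345×27.9 + 0.1342×24.4 + 0.1670×13.4 + 0.1344×7.2 + 0.0843×17.1 + 0.1740×22.0 + 0.1715×45.9 = 23.3774 per 10 000.
Difference = 24.4247 − 23.3774 = 1.0472.

1.05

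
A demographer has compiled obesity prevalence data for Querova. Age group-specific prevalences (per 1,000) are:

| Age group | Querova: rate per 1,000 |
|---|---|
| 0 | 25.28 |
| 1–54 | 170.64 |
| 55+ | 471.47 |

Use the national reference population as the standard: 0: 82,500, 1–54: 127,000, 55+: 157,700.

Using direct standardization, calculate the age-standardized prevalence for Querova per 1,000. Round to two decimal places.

Standard total = 367,200; weights = 0.2247, 0.3459, 0.4295.
Standardized rate: 0.2247×25.28 + 0.3459×170.64 + 0.4295×471.47 = 267.1778 per 1,000.

267.18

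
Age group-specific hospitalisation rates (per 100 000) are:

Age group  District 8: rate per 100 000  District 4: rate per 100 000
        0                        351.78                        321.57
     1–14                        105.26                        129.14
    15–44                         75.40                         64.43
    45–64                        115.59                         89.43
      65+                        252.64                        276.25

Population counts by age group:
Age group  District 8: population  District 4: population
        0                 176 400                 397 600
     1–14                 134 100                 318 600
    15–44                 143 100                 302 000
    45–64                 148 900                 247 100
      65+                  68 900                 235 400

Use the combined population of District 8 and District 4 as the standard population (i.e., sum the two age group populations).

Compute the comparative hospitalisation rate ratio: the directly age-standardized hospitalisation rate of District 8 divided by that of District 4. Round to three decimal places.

Combined standard total = 2 172 100; weights = 0.2643, 0.2084, 0.2049, 0.1823, 0.1401.
District 8: 0.2643×351.78 + 0.2084×105.26 + 0.2049×75.40 + 0.1823×115.59 + 0.1401×252.64 = 186.8171 per 100 000.
District 4: 0.2643×321.57 + 0.2084×129.14 + 0.2049×64.43 + 0.1823×89.43 + 0.1401×276.25 = 180.1012 per 100 000.
Ratio = 186.8171 ÷ 180.1012 = 1.03729.

1.037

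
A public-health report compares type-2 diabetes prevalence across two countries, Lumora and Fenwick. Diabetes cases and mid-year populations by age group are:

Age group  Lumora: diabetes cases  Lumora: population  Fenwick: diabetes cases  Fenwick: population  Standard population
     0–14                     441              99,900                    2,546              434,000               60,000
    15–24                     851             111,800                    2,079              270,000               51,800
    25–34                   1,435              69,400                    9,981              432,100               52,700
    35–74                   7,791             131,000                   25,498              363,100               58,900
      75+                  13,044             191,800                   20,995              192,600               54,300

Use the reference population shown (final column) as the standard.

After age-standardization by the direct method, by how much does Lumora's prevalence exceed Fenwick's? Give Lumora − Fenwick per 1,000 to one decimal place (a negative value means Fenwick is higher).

Age-specific rates per 1,000 for Lumora: 4.414, 7.612, 20.677, 59.473, 68.008.
For Fenwick: 5.866, 7.700, 23.099, 70.223, 109.008.
Standard total = 277,700; weights = 0.2161, 0.1865, 0.1898, 0.2121, 0.1955.
Lumora: 0.2161×4.414 + 0.1865×7.612 + 0.1898×20.677 + 0.2121×59.473 + 0.1955×68.008 = 32.2099 per 1,000.
Fenwick: 0.2161×5.866 + 0.1865×7.700 + 0.1898×23.099 + 0.2121×70.223 + 0.1955×109.008 = 43.2965 per 1,000.
Difference = 32.2099 − 43.2965 = -11.0867.

-11.1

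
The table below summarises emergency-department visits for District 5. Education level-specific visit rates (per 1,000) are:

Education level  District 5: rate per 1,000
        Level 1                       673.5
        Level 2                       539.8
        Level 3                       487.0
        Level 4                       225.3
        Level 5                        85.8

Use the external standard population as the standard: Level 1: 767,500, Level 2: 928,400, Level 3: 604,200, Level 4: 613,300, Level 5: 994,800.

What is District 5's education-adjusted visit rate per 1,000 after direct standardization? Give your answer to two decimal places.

Standard total = 3,908,200; weights = 0.1964, 0.2376, 0.1546, 0.1569, 0.2545.
Standardized rate: 0.1964×673.5 + 0.2376×539.8 + 0.1546×487.0 + 0.1569×225.3 + 0.2545×85.8 = 392.9782 per 1,000.

392.98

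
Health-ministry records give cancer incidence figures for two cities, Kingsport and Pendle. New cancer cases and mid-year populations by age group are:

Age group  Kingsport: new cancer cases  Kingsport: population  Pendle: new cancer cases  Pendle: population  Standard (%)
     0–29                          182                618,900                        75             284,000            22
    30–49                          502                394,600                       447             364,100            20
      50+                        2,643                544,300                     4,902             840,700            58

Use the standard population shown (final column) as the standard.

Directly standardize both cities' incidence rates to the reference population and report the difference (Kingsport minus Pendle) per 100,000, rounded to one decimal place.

Age-specific rates per 100,000 for Kingsport: 29.41, 127.22, 485.58.
For Pendle: 26.41, 122.77, 583.09.
Standard weights: 0.22, 0.20, 0.58.
Kingsport: 0.2200×29.41 + 0.2000×127.22 + 0.5800×485.58 = 313.5482 per 100,000.
Pendle: 0.2200×26.41 + 0.2000×122.77 + 0.5800×583.09 = 368.5532 per 100,000.
Difference = 313.5482 − 368.5532 = -55.0050.

-55.0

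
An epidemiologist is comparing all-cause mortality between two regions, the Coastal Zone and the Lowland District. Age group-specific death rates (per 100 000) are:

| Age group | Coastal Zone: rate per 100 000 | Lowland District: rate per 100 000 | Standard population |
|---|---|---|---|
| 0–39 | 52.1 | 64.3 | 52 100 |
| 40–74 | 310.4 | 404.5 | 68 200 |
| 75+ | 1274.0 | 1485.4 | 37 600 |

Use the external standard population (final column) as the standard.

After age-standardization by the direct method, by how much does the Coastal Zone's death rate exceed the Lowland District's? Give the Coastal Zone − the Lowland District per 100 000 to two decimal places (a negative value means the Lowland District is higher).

-95.01

Standard total = 157 900; weights = 0.3300, 0.4319, 0.2381.
The Coastal Zone: 0.3300×52.1 + 0.4319×310.4 + 0.2381×1274.0 = 454.6301 per 100 000.
The Lowland District: 0.3300×64.3 + 0.4319×404.5 + 0.2381×1485.4 = 549.6388 per 100 000.
Difference = 454.6301 − 549.6388 = -95.0087.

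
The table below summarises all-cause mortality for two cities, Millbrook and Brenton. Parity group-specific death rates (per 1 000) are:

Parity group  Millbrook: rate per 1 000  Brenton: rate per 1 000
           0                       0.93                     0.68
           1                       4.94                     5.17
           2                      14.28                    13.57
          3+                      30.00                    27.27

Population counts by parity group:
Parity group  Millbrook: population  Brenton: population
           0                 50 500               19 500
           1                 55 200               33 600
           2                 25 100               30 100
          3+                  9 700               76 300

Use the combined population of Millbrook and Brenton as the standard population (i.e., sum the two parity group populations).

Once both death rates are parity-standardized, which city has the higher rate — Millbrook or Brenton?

Combined standard total = 300 000; weights = 0.2333, 0.2960, 0.1840, 0.2867.
Millbrook: 0.2333×0.93 + 0.2960×4.94 + 0.1840×14.28 + 0.2867×30.00 = 12.9068 per 1 000.
Brenton: 0.2333×0.68 + 0.2960×5.17 + 0.1840×13.57 + 0.2867×27.27 = 12.0033 per 1 000.
The crude rates (6.90 vs 16.78) would put Brenton higher, but that reflects its parity composition; once standardized to a common parity structure, Millbrook has the higher underlying rate.

Millbrook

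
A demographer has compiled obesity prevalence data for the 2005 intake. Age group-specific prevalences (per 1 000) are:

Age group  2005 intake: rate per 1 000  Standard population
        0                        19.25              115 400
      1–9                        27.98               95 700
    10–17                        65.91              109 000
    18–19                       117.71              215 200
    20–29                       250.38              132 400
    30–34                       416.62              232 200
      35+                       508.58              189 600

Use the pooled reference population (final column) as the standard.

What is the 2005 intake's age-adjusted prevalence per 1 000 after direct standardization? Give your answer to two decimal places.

Standard total = 1 089 500; weights = 0.1059, 0.0878, 0.1000, 0.1975, 0.1215, 0.2131, 0.1740.
Standardized rate: 0.1059×19.25 + 0.0878×27.98 + 0.1000×65.91 + 0.1975×117.71 + 0.1215×250.38 + 0.2131×416.62 + 0.1740×508.58 = 242.0659 per 1 000.

242.07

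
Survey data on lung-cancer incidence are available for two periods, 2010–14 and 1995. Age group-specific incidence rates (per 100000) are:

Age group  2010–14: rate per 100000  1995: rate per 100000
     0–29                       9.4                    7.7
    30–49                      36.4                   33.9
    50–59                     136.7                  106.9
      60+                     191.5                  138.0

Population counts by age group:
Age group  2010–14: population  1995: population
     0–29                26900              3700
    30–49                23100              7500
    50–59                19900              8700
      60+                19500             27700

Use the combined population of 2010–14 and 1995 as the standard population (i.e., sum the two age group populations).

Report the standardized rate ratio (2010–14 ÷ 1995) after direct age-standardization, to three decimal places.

1.323

Combined standard total = 137000; weights = 0.2234, 0.2234, 0.2088, 0.3445.
2010–14: 0.2234×9.4 + 0.2234×36.4 + 0.2088×136.7 + 0.3445×191.5 = 104.7438 per 100000.
1995: 0.2234×7.7 + 0.2234×33.9 + 0.2088×106.9 + 0.3445×138.0 = 79.1526 per 100000.
Ratio = 104.7438 ÷ 79.1526 = 1.32332.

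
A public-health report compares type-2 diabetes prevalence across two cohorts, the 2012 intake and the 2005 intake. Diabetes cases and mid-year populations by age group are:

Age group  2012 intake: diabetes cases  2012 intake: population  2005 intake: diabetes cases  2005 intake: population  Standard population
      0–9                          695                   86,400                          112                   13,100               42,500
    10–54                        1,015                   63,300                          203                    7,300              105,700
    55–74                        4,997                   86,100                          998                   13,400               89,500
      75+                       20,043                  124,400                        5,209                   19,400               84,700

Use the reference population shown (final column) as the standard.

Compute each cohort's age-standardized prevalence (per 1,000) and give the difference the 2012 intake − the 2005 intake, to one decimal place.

-36.7

Age-specific rates per 1,000 for the 2012 intake: 8.044, 16.035, 58.037, 161.117.
For the 2005 intake: 8.550, 27.808, 74.478, 268.505.
Standard total = 322,400; weights = 0.1318, 0.3279, 0.2776, 0.2627.
The 2012 intake: 0.1318×8.044 + 0.3279×16.035 + 0.2776×58.037 + 0.2627×161.117 = 64.7572 per 1,000.
The 2005 intake: 0.1318×8.550 + 0.3279×27.808 + 0.2776×74.478 + 0.2627×268.505 = 101.4604 per 1,000.
Difference = 64.7572 − 101.4604 = -36.7032.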